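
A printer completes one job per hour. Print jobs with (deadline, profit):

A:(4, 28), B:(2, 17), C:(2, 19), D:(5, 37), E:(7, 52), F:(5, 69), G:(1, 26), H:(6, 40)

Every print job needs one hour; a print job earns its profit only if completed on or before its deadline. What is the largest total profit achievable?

Profit order: F=69 E=52 H=40 D=37 A=28 G=26 C=19 B=17
Assign: F→slot 5, E→slot 7, H→slot 6, D→slot 4, A→slot 3, G→slot 1, C→slot 2, B skipped.
Slots: [1:G] [2:C] [3:A] [4:D] [5:F] [6:H] [7:E]
Profit = 26 + 19 + 28 + 37 + 69 + 40 + 52 = 271

271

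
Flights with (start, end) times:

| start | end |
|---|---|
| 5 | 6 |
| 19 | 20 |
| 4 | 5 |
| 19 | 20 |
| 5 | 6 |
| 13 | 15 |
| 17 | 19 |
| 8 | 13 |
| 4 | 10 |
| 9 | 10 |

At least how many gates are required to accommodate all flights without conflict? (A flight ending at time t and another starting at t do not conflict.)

3

The answer is the maximum number of intervals overlapping at any instant.
starts: [4, 4, 5, 5, 8, 9, 13, 17, 19, 19]
ends:   [5, 6, 6, 10, 10, 13, 15, 19, 20, 20]
s4→1 s4→2 e5→1 s5→2 s5→3  — peak 3.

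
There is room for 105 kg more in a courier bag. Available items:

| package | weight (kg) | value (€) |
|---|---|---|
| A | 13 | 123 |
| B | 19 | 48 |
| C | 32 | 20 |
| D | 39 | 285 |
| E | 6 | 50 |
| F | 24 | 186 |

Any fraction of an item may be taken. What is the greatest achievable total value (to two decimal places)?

Order: A (123/13=9.46) > E (50/6=8.33) > F (186/24=7.75) > D (285/39=7.31) > B (48/19=2.53) > C (20/32=0.62)
Fill: take A (13 @ 123) → take E (6 @ 50) → take F (24 @ 186) → take D (39 @ 285) → take B (19 @ 48) → take 4/32 of C → 2.50; 105/105 used.
Total value = 694.50

694.50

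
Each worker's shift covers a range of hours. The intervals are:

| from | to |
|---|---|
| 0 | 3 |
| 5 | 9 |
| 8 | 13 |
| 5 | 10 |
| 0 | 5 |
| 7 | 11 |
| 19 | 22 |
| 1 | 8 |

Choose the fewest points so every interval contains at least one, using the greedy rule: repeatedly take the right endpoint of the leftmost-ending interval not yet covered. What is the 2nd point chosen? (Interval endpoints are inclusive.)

9

Process intervals by earliest right end; each time one isn't hit yet, stab at its right endpoint.
By right end: [0,3]  [0,5]  [1,8]  [5,9]  [5,10]  [7,11]  [8,13]  [19,22]
[0,3] uncovered → point at 3; [5,9] uncovered → point at 9; [19,22] uncovered → point at 22.
Points: 3, 9, 22 (3 total).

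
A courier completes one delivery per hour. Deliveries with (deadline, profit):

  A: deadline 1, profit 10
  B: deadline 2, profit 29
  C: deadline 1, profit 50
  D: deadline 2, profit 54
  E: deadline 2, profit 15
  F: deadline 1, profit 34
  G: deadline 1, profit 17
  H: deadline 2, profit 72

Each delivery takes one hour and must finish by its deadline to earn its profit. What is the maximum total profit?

126

By profit: H(d2,72), D(d2,54), C(d1,50), F(d1,34), B(d2,29), G(d1,17), E(d2,15), A(d1,10)
H→slot 2; D→slot 1; C skipped; F skipped; B skipped; G skipped; E skipped; A skipped.
Profit = 54 + 72 = 126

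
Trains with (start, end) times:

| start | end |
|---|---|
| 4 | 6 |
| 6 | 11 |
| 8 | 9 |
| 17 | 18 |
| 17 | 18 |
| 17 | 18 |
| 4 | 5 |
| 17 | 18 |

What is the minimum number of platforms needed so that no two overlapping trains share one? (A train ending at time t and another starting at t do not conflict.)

Events (time:±→running): 4:+→1 4:+→2 5:-→1 6:-→0 6:+→1 8:+→2 9:-→1 11:-→0 17:+→1 17:+→2 17:+→3 17:+→4 … peak 4.

4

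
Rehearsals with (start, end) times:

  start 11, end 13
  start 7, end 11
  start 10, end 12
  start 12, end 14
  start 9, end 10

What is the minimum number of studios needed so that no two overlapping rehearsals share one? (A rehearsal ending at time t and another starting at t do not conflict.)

Count concurrent intervals with a sweep; the peak is the room count.
starts: [7, 9, 10, 11, 12]
ends:   [10, 11, 12, 13, 14]
s7→1 s9→2  — peak 2.

2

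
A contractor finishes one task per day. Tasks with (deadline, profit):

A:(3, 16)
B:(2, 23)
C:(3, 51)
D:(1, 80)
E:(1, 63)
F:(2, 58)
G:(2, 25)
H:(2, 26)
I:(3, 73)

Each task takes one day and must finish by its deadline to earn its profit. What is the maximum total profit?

By profit: D(d1,80), I(d3,73), E(d1,63), F(d2,58), C(d3,51), H(d2,26), G(d2,25), B(d2,23), A(d3,16)
D→slot 1; I→slot 3; E skipped; F→slot 2; C skipped; H skipped; G skipped; B skipped; A skipped.
Profit = 80 + 58 + 73 = 211

211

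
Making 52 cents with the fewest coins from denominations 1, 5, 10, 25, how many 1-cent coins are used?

52 = 2×25 + 2×1
Count of 1: 2

2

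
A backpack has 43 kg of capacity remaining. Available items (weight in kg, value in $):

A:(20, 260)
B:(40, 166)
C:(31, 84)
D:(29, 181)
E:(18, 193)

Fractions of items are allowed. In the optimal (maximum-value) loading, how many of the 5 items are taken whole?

2

Order: A (260/20=13.00) > E (193/18=10.72) > D (181/29=6.24) > B (166/40=4.15) > C (84/31=2.71)
Fill: take A (20 @ 260) → take E (18 @ 193) → take 5/29 of D → 31.21; 43/43 used.
2 item(s) taken whole; one partial (take 5/29 of D).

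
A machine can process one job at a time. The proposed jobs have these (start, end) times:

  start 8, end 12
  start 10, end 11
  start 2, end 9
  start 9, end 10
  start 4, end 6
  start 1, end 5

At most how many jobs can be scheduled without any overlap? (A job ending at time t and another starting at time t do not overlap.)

3

Sorted by end: (1,5)  (4,6)  (2,9)  (9,10)  (10,11)  (8,12)
take (1,5); skip (4,6); skip (2,9); take (9,10); take (10,11).
Selected 3 jobs.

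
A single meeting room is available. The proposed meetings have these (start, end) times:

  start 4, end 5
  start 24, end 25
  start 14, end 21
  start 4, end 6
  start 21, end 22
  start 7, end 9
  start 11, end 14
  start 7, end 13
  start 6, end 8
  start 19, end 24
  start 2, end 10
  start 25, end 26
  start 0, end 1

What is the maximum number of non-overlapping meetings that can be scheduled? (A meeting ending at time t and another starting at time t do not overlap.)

8

Sort by end time and greedily take each interval whose start is ≥ the last chosen end.
Sorted by end: (0,1)  (4,5)  (4,6)  (6,8)  (7,9)  (2,10)  (7,13)  (11,14)  (14,21)  (21,22)  (19,24)  (24,25)  (25,26)
take (0,1); take (4,5); take (6,8); skip (2,10); take (11,14); take (14,21); take (21,22); take (24,25); take (25,26).
Selected 8 meetings.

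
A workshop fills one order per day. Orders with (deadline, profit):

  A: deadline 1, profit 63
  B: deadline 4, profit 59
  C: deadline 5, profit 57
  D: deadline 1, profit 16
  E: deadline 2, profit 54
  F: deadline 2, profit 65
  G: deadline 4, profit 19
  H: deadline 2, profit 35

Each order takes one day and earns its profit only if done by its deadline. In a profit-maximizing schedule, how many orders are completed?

Take jobs in profit order; each goes to the latest open slot no later than its deadline.
By profit: F(d2,65), A(d1,63), B(d4,59), C(d5,57), E(d2,54), H(d2,35), G(d4,19), D(d1,16)
F→slot 2; A→slot 1; B→slot 4; C→slot 5; E skipped; H skipped; G→slot 3; D skipped.
5 of 8 scheduled.

5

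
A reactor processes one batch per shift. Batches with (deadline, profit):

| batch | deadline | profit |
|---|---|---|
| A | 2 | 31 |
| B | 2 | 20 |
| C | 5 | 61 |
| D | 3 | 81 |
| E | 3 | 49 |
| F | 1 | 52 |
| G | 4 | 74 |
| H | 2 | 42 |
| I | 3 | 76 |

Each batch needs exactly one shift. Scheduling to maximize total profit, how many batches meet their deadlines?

Take jobs in profit order; each goes to the latest open slot no later than its deadline.
Profit order: D=81 I=76 G=74 C=61 F=52 E=49 H=42 A=31 B=20
Assign: D→slot 3, I→slot 2, G→slot 4, C→slot 5, F→slot 1, E skipped, H skipped, A skipped, B skipped.
Slots: [1:F] [2:I] [3:D] [4:G] [5:C]
5 of 9 scheduled.

5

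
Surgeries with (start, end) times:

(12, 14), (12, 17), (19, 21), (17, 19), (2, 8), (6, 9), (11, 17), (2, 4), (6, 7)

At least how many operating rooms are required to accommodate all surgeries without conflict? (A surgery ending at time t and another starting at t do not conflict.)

Count concurrent intervals with a sweep; the peak is the room count.
starts: [2, 2, 6, 6, 11, 12, 12, 17, 19]
ends:   [4, 7, 8, 9, 14, 17, 17, 19, 21]
s2→1 s2→2 e4→1 s6→2 s6→3  — peak 3.

3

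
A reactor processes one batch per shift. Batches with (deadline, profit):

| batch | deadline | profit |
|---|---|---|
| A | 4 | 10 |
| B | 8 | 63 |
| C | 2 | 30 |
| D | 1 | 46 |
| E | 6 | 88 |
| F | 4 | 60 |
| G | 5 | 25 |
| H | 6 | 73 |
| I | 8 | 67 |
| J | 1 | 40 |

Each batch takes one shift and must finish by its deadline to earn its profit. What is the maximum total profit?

452

By profit: E(d6,88), H(d6,73), I(d8,67), B(d8,63), F(d4,60), D(d1,46), J(d1,40), C(d2,30), G(d5,25), A(d4,10)
E→slot 6; H→slot 5; I→slot 8; B→slot 7; F→slot 4; D→slot 1; J skipped; C→slot 2; G→slot 3; A skipped.
Profit = 46 + 30 + 25 + 60 + 73 + 88 + 63 + 67 = 452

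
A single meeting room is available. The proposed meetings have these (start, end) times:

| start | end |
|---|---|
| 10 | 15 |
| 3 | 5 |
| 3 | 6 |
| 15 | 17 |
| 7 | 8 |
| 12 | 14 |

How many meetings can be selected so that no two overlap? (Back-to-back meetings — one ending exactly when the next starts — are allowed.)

Order by finish time; keep every interval that doesn't clash with the previous kept one.
Sorted by end: (3,5)  (3,6)  (7,8)  (12,14)  (10,15)  (15,17)
take (3,5); skip (3,6); take (7,8); take (12,14); skip (10,15); take (15,17).
Selected 4 meetings.

4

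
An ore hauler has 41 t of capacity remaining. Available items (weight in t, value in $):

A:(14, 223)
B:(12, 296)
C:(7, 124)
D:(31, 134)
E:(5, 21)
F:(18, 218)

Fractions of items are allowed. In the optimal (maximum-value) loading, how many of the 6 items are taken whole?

3

Greedy by value/weight ratio, highest first.
Order: B (296/12=24.67) > C (124/7=17.71) > A (223/14=15.93) > F (218/18=12.11) > D (134/31=4.32) > E (21/5=4.20)
Fill: take B (12 @ 296) → take C (7 @ 124) → take A (14 @ 223) → take 8/18 of F → 96.89; 41/41 used.
3 item(s) taken whole; one partial (take 8/18 of F).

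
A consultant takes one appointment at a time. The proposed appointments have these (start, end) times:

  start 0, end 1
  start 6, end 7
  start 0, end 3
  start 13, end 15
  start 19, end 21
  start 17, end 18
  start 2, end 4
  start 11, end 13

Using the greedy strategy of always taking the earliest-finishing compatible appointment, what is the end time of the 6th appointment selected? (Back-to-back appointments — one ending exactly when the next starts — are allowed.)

18

Sorted by end: (0,1)  (0,3)  (2,4)  (6,7)  (11,13)  (13,15)  (17,18)  (19,21)
take (0,1); take (2,4); take (6,7); take (11,13); take (13,15); take (17,18); take (19,21).
Selected: (0,1) (2,4) (6,7) (11,13) (13,15) (17,18) (19,21)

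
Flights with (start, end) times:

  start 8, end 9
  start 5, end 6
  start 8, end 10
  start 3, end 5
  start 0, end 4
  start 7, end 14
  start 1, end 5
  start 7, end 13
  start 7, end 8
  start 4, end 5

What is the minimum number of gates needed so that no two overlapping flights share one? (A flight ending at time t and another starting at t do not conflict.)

4

starts: [0, 1, 3, 4, 5, 7, 7, 7, 8, 8]
ends:   [4, 5, 5, 5, 6, 8, 9, 10, 13, 14]
s0→1 s1→2 s3→3 e4→2 s4→3 e5→2 e5→1 e5→0 s5→1 e6→0 s7→1 s7→2 s7→3 e8→2 s8→3 s8→4  — peak 4.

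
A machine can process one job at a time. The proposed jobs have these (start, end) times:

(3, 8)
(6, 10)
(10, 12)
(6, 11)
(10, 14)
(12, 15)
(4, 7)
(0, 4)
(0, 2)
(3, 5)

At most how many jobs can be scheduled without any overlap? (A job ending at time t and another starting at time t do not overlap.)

By end time: (0,2), (0,4), (3,5), (4,7), (3,8), (6,10), (6,11), (10,12), (10,14), (12,15).
Pick (0,2); next start ≥ 2 → (3,5); next start ≥ 5 → (6,10); next start ≥ 10 → (10,12); next start ≥ 12 → (12,15).
Selected 5 jobs.

5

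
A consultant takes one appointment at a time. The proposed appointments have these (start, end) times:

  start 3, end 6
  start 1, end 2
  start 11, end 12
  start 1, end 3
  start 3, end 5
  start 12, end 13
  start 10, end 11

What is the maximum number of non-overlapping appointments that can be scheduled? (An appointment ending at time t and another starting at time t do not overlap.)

5

Greedy by earliest finish: after sorting by end time, pick each interval compatible with the last pick.
Sorted by end: (1,2)  (1,3)  (3,5)  (3,6)  (10,11)  (11,12)  (12,13)
take (1,2); skip (1,3); take (3,5); skip (3,6); take (10,11); take (11,12); take (12,13).
Selected 5 appointments.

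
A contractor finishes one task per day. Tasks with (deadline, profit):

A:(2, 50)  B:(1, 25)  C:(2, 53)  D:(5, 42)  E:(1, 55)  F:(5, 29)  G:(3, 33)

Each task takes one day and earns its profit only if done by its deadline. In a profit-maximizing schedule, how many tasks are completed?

5

Take jobs in profit order; each goes to the latest open slot no later than its deadline.
Profit order: E=55 C=53 A=50 D=42 G=33 F=29 B=25
Assign: E→slot 1, C→slot 2, A skipped, D→slot 5, G→slot 3, F→slot 4, B skipped.
Slots: [1:E] [2:C] [3:G] [4:F] [5:D]
5 of 7 scheduled.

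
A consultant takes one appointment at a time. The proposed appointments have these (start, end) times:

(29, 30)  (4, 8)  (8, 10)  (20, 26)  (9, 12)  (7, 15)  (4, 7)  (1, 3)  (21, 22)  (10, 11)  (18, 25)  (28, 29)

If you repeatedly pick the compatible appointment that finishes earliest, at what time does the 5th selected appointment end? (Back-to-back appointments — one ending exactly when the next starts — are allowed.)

Order by finish time; keep every interval that doesn't clash with the previous kept one.
Sorted by end: (1,3)  (4,7)  (4,8)  (8,10)  (10,11)  (9,12)  (7,15)  (21,22)  (18,25)  (20,26)  (28,29)  (29,30)
take (1,3); take (4,7); skip (4,8); take (8,10); take (10,11); skip (7,15); take (21,22); skip (20,26); take (28,29); take (29,30).
Selected: (1,3) (4,7) (8,10) (10,11) (21,22) (28,29) (29,30)

22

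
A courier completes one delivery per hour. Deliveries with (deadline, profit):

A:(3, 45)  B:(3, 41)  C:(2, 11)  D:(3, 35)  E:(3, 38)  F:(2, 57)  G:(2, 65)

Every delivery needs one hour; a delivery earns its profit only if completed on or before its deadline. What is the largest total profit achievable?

Take jobs in profit order; each goes to the latest open slot no later than its deadline.
By profit: G(d2,65), F(d2,57), A(d3,45), B(d3,41), E(d3,38), D(d3,35), C(d2,11)
G→slot 2; F→slot 1; A→slot 3; B skipped; E skipped; D skipped; C skipped.
Profit = 57 + 65 + 45 = 167

167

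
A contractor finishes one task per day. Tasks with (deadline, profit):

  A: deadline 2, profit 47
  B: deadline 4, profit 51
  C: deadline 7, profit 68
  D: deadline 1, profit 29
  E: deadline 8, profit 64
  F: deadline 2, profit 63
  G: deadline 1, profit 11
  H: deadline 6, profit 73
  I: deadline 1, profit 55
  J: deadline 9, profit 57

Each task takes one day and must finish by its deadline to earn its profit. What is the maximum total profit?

By profit: H(d6,73), C(d7,68), E(d8,64), F(d2,63), J(d9,57), I(d1,55), B(d4,51), A(d2,47), D(d1,29), G(d1,11)
H→slot 6; C→slot 7; E→slot 8; F→slot 2; J→slot 9; I→slot 1; B→slot 4; A skipped; D skipped; G skipped.
Profit = 55 + 63 + 51 + 73 + 68 + 64 + 57 = 431

431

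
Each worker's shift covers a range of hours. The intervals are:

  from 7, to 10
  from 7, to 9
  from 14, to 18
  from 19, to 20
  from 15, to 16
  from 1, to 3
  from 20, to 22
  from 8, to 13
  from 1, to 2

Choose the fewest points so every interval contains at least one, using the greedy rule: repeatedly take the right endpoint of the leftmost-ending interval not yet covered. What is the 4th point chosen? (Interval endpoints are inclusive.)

20

Sort by right endpoint; whenever an interval is uncovered, place a point at its right end.
By right end: [1,2]  [1,3]  [7,9]  [7,10]  [8,13]  [15,16]  [14,18]  [19,20]  [20,22]
[1,2] uncovered → point at 2; [7,9] uncovered → point at 9; [15,16] uncovered → point at 16; [19,20] uncovered → point at 20.
Points: 2, 9, 16, 20 (4 total).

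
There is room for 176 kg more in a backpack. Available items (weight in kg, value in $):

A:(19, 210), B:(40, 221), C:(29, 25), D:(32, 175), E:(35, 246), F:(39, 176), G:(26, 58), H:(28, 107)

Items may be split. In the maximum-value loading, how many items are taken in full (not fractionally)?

Sort by value per unit weight and fill in that order.
Ratios (sorted): A 11.05, E 7.03, B 5.53, D 5.47, F 4.51, H 3.82, G 2.23, C 0.86
take A (19 @ 210); take E (35 @ 246); take B (40 @ 221); take D (32 @ 175); take F (39 @ 176); take 11/28 of H → 42.04. Capacity used 176/176.
5 item(s) taken whole; one partial (take 11/28 of H).

5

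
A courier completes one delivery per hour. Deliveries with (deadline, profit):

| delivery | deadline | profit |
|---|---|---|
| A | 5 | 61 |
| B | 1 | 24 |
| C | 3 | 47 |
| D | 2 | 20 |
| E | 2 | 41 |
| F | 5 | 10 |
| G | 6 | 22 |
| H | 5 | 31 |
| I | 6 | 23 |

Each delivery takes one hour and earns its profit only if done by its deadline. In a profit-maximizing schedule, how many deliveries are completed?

Profit order: A=61 C=47 E=41 H=31 B=24 I=23 G=22 D=20 F=10
Assign: A→slot 5, C→slot 3, E→slot 2, H→slot 4, B→slot 1, I→slot 6, G skipped, D skipped, F skipped.
Slots: [1:B] [2:E] [3:C] [4:H] [5:A] [6:I]
6 of 9 scheduled.

6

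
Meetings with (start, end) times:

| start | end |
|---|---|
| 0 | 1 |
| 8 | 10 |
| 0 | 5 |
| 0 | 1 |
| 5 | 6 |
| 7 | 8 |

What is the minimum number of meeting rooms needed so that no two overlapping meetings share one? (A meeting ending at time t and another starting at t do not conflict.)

The answer is the maximum number of intervals overlapping at any instant.
Events (time:±→running): 0:+→1 0:+→2 0:+→3 … peak 3.

3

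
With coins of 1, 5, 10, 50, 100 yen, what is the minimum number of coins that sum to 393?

393 − 3×100→93 − 1×50→43 − 4×10→3 − 3×1→0
Total coins = 3 + 1 + 4 + 3 = 11

11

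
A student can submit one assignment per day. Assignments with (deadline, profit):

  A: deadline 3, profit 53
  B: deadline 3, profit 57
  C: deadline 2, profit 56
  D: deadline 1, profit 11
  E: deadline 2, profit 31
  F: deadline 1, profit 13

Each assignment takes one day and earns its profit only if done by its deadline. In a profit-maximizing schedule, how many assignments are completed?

By profit: B(d3,57), C(d2,56), A(d3,53), E(d2,31), F(d1,13), D(d1,11)
B→slot 3; C→slot 2; A→slot 1; E skipped; F skipped; D skipped.
3 of 6 scheduled.

3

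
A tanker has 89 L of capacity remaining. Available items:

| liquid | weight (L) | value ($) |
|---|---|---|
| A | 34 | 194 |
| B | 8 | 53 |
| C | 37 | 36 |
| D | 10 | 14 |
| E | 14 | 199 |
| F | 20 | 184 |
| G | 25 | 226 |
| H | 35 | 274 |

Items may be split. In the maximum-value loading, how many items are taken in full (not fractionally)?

3

Greedy by value/weight ratio, highest first.
Ratios (sorted): E 14.21, F 9.20, G 9.04, H 7.83, B 6.62, A 5.71, D 1.40, C 0.97
take E (14 @ 199); take F (20 @ 184); take G (25 @ 226); take 30/35 of H → 234.86. Capacity used 89/89.
3 item(s) taken whole; one partial (take 30/35 of H).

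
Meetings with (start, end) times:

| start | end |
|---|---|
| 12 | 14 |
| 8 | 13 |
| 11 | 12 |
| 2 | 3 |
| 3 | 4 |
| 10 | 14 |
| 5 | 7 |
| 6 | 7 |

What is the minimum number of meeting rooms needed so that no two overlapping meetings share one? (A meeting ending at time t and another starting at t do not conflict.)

starts: [2, 3, 5, 6, 8, 10, 11, 12]
ends:   [3, 4, 7, 7, 12, 13, 14, 14]
s2→1 e3→0 s3→1 e4→0 s5→1 s6→2 e7→1 e7→0 s8→1 s10→2 s11→3  — peak 3.

3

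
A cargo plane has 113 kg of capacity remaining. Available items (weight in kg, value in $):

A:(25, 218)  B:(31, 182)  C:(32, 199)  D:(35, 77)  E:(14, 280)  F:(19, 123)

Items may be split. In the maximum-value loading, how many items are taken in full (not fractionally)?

4

Greedy by value/weight ratio, highest first.
Ratios (sorted): E 20.00, A 8.72, F 6.47, C 6.22, B 5.87, D 2.20
take E (14 @ 280); take A (25 @ 218); take F (19 @ 123); take C (32 @ 199); take 23/31 of B → 135.03. Capacity used 113/113.
4 item(s) taken whole; one partial (take 23/31 of B).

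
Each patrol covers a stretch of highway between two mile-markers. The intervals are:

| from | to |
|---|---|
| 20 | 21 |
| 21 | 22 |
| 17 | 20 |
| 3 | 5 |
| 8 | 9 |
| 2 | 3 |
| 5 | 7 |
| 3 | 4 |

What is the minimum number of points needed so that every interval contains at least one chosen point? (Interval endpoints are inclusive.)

5

Sort by right endpoint; whenever an interval is uncovered, place a point at its right end.
By right end: [2,3]  [3,4]  [3,5]  [5,7]  [8,9]  [17,20]  [20,21]  [21,22]
[2,3] uncovered → point at 3; [5,7] uncovered → point at 7; [8,9] uncovered → point at 9; [17,20] uncovered → point at 20; [21,22] uncovered → point at 22.
Points: 3, 7, 9, 20, 22 (5 total).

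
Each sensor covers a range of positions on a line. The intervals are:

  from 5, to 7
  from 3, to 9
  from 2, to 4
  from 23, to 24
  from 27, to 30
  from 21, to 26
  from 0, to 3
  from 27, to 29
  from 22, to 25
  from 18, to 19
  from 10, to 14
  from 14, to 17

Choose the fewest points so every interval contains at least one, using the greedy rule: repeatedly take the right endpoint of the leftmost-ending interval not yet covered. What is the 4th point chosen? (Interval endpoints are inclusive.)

By right end: [0,3]  [2,4]  [5,7]  [3,9]  [10,14]  [14,17]  [18,19]  [23,24]  [22,25]  [21,26]  [27,29]  [27,30]
[0,3] uncovered → point at 3; [5,7] uncovered → point at 7; [10,14] uncovered → point at 14; [18,19] uncovered → point at 19; [23,24] uncovered → point at 24; [27,29] uncovered → point at 29.
Points: 3, 7, 14, 19, 24, 29 (6 total).

19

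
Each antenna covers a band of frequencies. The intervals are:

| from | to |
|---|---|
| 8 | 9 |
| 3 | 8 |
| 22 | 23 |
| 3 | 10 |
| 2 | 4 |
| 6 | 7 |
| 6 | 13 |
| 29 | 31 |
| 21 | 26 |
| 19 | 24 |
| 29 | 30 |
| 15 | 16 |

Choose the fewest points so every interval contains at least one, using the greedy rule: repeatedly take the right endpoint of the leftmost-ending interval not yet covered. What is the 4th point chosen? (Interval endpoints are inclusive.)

By right end: [2,4]  [6,7]  [3,8]  [8,9]  [3,10]  [6,13]  [15,16]  [22,23]  [19,24]  [21,26]  [29,30]  [29,31]
[2,4] uncovered → point at 4; [6,7] uncovered → point at 7; [8,9] uncovered → point at 9; [15,16] uncovered → point at 16; [22,23] uncovered → point at 23; [29,30] uncovered → point at 30.
Points: 4, 7, 9, 16, 23, 30 (6 total).

16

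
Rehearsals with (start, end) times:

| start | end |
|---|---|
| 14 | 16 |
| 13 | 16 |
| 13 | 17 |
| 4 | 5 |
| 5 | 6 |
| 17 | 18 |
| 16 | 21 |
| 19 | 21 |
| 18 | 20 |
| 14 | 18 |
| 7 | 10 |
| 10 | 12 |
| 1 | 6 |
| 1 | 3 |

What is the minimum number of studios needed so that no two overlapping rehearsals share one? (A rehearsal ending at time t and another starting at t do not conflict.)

4

Count concurrent intervals with a sweep; the peak is the room count.
Events (time:±→running): 1:+→1 1:+→2 3:-→1 4:+→2 5:-→1 5:+→2 6:-→1 6:-→0 7:+→1 10:-→0 10:+→1 12:-→0 13:+→1 13:+→2 14:+→3 14:+→4 … peak 4.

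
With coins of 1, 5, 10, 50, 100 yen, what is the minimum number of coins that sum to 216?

Greedy: take as many of the largest coin as possible, then repeat with the remainder.
216 = 2×100 + 1×10 + 1×5 + 1×1
Total coins = 2 + 1 + 1 + 1 = 5

5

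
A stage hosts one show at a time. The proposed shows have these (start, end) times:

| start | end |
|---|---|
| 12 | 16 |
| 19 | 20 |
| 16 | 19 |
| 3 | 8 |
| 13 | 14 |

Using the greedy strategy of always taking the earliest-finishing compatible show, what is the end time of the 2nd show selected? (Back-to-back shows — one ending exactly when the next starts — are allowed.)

14

Greedy by earliest finish: after sorting by end time, pick each interval compatible with the last pick.
Sorted by end: (3,8)  (13,14)  (12,16)  (16,19)  (19,20)
take (3,8); take (13,14); take (16,19); take (19,20).
Selected: (3,8) (13,14) (16,19) (19,20)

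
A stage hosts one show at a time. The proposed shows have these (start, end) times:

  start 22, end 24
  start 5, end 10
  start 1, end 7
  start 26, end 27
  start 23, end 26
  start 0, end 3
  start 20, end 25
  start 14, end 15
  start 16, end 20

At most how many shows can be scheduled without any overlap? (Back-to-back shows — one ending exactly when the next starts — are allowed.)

By end time: (0,3), (1,7), (5,10), (14,15), (16,20), (22,24), (20,25), (23,26), (26,27).
Pick (0,3); next start ≥ 3 → (5,10); next start ≥ 10 → (14,15); next start ≥ 15 → (16,20); next start ≥ 20 → (22,24); next start ≥ 24 → (26,27).
Selected 6 shows.

6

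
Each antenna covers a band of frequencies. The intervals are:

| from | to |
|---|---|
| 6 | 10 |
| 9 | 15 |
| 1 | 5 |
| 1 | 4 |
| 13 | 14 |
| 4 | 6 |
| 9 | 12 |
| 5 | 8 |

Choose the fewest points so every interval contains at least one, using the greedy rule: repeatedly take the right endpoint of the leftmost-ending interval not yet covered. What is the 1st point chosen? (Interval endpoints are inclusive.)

Sort by right endpoint; whenever an interval is uncovered, place a point at its right end.
Sorted: [1,4] [1,5] [4,6] [5,8] [6,10] [9,12] [13,14] [9,15]
{[1,4],[1,5],[4,6]} hit by 4; {[5,8],[6,10]} hit by 8; {[9,12]} hit by 12; {[13,14],[9,15]} hit by 14.
Points: 4, 8, 12, 14 (4 total).

4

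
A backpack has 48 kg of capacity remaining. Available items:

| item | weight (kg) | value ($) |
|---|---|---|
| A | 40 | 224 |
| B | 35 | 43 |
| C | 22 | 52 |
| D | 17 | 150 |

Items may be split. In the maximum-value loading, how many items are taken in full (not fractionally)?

1

Ratios (sorted): D 8.82, A 5.60, C 2.36, B 1.23
take D (17 @ 150); take 31/40 of A → 173.60. Capacity used 48/48.
1 item(s) taken whole; one partial (take 31/40 of A).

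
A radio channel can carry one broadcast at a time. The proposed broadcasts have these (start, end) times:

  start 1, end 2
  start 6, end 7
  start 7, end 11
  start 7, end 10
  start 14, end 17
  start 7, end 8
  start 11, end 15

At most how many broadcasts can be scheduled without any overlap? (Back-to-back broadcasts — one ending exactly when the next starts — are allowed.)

Order by finish time; keep every interval that doesn't clash with the previous kept one.
By end time: (1,2), (6,7), (7,8), (7,10), (7,11), (11,15), (14,17).
Pick (1,2); next start ≥ 2 → (6,7); next start ≥ 7 → (7,8); next start ≥ 8 → (11,15).
Selected 4 broadcasts.

4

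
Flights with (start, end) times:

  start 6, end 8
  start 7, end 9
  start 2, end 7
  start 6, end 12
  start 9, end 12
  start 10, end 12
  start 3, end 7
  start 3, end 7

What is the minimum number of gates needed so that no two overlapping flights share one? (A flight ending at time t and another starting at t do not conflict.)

Events (time:±→running): 2:+→1 3:+→2 3:+→3 6:+→4 6:+→5 … peak 5.

5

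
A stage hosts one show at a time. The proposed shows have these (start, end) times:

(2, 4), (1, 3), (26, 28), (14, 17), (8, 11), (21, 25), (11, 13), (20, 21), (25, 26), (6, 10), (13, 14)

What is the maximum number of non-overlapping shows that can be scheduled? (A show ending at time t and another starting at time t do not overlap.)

Sorted by end: (1,3)  (2,4)  (6,10)  (8,11)  (11,13)  (13,14)  (14,17)  (20,21)  (21,25)  (25,26)  (26,28)
take (1,3); skip (2,4); take (6,10); take (11,13); take (13,14); take (14,17); take (20,21); take (21,25); take (25,26); take (26,28).
Selected 9 shows.

9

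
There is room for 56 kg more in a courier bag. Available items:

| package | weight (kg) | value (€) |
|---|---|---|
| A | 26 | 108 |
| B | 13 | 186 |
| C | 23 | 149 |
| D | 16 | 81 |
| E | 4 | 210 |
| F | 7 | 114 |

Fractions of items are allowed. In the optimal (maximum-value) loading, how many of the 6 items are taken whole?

Order: E (210/4=52.50) > F (114/7=16.29) > B (186/13=14.31) > C (149/23=6.48) > D (81/16=5.06) > A (108/26=4.15)
Fill: take E (4 @ 210) → take F (7 @ 114) → take B (13 @ 186) → take C (23 @ 149) → take 9/16 of D → 45.56; 56/56 used.
4 item(s) taken whole; one partial (take 9/16 of D).

4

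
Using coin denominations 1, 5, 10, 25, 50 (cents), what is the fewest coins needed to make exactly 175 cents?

4

Greedy: take as many of the largest coin as possible, then repeat with the remainder.
175 = 3×50 + 1×25
Total coins = 3 + 1 = 4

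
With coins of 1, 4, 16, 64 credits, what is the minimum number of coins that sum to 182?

8

Greedy: take as many of the largest coin as possible, then repeat with the remainder.
182 = 2×64 + 3×16 + 1×4 + 2×1
Total coins = 2 + 3 + 1 + 2 = 8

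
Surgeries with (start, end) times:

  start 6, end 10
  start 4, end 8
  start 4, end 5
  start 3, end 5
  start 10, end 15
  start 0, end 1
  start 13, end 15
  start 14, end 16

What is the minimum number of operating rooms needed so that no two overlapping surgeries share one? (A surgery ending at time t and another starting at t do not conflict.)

The answer is the maximum number of intervals overlapping at any instant.
starts: [0, 3, 4, 4, 6, 10, 13, 14]
ends:   [1, 5, 5, 8, 10, 15, 15, 16]
s0→1 e1→0 s3→1 s4→2 s4→3  — peak 3.

3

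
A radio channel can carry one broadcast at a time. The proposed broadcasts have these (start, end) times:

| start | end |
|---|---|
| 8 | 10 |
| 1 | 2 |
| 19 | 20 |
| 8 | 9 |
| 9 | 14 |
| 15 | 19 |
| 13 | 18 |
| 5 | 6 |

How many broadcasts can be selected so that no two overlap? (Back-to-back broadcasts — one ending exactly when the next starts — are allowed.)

6

Sort by end time and greedily take each interval whose start is ≥ the last chosen end.
By end time: (1,2), (5,6), (8,9), (8,10), (9,14), (13,18), (15,19), (19,20).
Pick (1,2); next start ≥ 2 → (5,6); next start ≥ 6 → (8,9); next start ≥ 9 → (9,14); next start ≥ 14 → (15,19); next start ≥ 19 → (19,20).
Selected 6 broadcasts.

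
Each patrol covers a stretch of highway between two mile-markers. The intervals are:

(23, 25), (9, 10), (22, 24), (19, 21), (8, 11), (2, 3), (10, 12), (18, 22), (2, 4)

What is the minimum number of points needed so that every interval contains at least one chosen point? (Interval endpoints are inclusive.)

4

Sort by right endpoint; whenever an interval is uncovered, place a point at its right end.
By right end: [2,3]  [2,4]  [9,10]  [8,11]  [10,12]  [19,21]  [18,22]  [22,24]  [23,25]
[2,3] uncovered → point at 3; [9,10] uncovered → point at 10; [19,21] uncovered → point at 21; [22,24] uncovered → point at 24.
Points: 3, 10, 21, 24 (4 total).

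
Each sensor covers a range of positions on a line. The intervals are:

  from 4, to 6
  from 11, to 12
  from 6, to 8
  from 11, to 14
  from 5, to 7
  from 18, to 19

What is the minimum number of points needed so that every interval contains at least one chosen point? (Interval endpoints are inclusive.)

3

Sorted: [4,6] [5,7] [6,8] [11,12] [11,14] [18,19]
{[4,6],[5,7],[6,8]} hit by 6; {[11,12],[11,14]} hit by 12; {[18,19]} hit by 19.
Points: 6, 12, 19 (3 total).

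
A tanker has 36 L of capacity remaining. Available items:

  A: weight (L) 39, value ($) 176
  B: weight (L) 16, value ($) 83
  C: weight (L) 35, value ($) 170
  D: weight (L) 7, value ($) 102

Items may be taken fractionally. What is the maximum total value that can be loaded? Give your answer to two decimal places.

248.14

Sort by value per unit weight and fill in that order.
Order: D (102/7=14.57) > B (83/16=5.19) > C (170/35=4.86) > A (176/39=4.51)
Fill: take D (7 @ 102) → take B (16 @ 83) → take 13/35 of C → 63.14; 36/36 used.
Total value = 248.14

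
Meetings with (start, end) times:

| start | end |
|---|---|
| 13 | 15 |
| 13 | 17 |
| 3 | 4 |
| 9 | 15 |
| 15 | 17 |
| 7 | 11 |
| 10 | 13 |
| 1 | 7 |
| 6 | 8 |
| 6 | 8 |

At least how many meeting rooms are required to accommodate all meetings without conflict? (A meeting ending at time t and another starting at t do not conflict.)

3

The answer is the maximum number of intervals overlapping at any instant.
Events (time:±→running): 1:+→1 3:+→2 4:-→1 6:+→2 6:+→3 … peak 3.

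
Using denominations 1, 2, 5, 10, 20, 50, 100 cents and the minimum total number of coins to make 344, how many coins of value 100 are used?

344 = 3×100 + 2×20 + 2×2
Count of 100: 3

3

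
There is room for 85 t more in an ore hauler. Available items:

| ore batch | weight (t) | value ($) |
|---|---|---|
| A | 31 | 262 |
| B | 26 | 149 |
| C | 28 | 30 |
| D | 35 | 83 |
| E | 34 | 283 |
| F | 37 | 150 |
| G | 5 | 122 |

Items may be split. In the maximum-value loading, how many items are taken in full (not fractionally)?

Ratios (sorted): G 24.40, A 8.45, E 8.32, B 5.73, F 4.05, D 2.37, C 1.07
take G (5 @ 122); take A (31 @ 262); take E (34 @ 283); take 15/26 of B → 85.96. Capacity used 85/85.
3 item(s) taken whole; one partial (take 15/26 of B).

3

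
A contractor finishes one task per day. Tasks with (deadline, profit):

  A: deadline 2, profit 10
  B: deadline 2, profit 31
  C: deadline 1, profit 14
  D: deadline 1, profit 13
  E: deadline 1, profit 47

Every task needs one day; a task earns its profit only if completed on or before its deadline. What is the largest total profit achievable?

Profit order: E=47 B=31 C=14 D=13 A=10
Assign: E→slot 1, B→slot 2, C skipped, D skipped, A skipped.
Slots: [1:E] [2:B]
Profit = 47 + 31 = 78

78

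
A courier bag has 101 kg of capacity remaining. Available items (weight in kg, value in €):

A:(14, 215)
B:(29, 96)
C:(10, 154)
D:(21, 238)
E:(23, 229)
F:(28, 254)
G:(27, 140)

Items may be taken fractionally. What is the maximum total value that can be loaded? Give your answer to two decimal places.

1115.93

Order: C (154/10=15.40) > A (215/14=15.36) > D (238/21=11.33) > E (229/23=9.96) > F (254/28=9.07) > G (140/27=5.19) > B (96/29=3.31)
Fill: take C (10 @ 154) → take A (14 @ 215) → take D (21 @ 238) → take E (23 @ 229) → take F (28 @ 254) → take 5/27 of G → 25.93; 101/101 used.
Total value = 1115.93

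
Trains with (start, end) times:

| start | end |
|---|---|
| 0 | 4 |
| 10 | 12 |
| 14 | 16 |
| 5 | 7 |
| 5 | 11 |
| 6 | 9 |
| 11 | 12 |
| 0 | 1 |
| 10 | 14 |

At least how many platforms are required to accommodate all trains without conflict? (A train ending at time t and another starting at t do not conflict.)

3

starts: [0, 0, 5, 5, 6, 10, 10, 11, 14]
ends:   [1, 4, 7, 9, 11, 12, 12, 14, 16]
s0→1 s0→2 e1→1 e4→0 s5→1 s5→2 s6→3  — peak 3.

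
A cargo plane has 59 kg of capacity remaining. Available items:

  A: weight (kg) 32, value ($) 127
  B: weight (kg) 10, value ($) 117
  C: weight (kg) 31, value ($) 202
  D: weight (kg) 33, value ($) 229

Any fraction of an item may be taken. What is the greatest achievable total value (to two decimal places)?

Greedy by value/weight ratio, highest first.
Order: B (117/10=11.70) > D (229/33=6.94) > C (202/31=6.52) > A (127/32=3.97)
Fill: take B (10 @ 117) → take D (33 @ 229) → take 16/31 of C → 104.26; 59/59 used.
Total value = 450.26

450.26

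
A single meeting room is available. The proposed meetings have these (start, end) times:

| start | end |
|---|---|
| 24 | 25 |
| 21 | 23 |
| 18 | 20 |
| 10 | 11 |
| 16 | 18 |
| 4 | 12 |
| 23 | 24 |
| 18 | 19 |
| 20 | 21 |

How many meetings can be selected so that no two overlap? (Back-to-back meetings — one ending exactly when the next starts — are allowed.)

By end time: (10,11), (4,12), (16,18), (18,19), (18,20), (20,21), (21,23), (23,24), (24,25).
Pick (10,11); next start ≥ 11 → (16,18); next start ≥ 18 → (18,19); next start ≥ 19 → (20,21); next start ≥ 21 → (21,23); next start ≥ 23 → (23,24); next start ≥ 24 → (24,25).
Selected 7 meetings.

7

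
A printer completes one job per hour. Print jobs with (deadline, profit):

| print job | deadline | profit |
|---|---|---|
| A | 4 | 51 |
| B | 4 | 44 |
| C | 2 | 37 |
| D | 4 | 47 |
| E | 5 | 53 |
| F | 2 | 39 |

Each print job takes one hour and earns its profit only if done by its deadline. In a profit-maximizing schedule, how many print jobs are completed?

5

By profit: E(d5,53), A(d4,51), D(d4,47), B(d4,44), F(d2,39), C(d2,37)
E→slot 5; A→slot 4; D→slot 3; B→slot 2; F→slot 1; C skipped.
5 of 6 scheduled.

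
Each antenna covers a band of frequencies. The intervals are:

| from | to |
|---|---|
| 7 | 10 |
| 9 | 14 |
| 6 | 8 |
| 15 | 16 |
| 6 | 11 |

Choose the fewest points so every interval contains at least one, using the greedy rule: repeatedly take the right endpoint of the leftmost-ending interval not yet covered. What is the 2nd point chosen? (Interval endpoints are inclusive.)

14

Sort by right endpoint; whenever an interval is uncovered, place a point at its right end.
By right end: [6,8]  [7,10]  [6,11]  [9,14]  [15,16]
[6,8] uncovered → point at 8; [9,14] uncovered → point at 14; [15,16] uncovered → point at 16.
Points: 8, 14, 16 (3 total).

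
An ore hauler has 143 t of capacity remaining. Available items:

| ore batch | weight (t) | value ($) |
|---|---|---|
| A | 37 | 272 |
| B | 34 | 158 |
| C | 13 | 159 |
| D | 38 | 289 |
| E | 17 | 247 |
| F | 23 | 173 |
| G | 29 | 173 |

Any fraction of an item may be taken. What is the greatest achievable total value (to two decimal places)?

Greedy by value/weight ratio, highest first.
Ratios (sorted): E 14.53, C 12.23, D 7.61, F 7.52, A 7.35, G 5.97, B 4.65
take E (17 @ 247); take C (13 @ 159); take D (38 @ 289); take F (23 @ 173); take A (37 @ 272); take 15/29 of G → 89.48. Capacity used 143/143.
Total value = 1229.48

1229.48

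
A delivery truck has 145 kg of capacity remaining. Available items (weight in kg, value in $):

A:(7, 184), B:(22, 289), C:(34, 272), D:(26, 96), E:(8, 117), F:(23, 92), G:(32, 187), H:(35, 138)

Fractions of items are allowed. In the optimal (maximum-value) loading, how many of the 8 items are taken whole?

6

Order: A (184/7=26.29) > E (117/8=14.62) > B (289/22=13.14) > C (272/34=8.00) > G (187/32=5.84) > F (92/23=4.00) > H (138/35=3.94) > D (96/26=3.69)
Fill: take A (7 @ 184) → take E (8 @ 117) → take B (22 @ 289) → take C (34 @ 272) → take G (32 @ 187) → take F (23 @ 92) → take 19/35 of H → 74.91; 145/145 used.
6 item(s) taken whole; one partial (take 19/35 of H).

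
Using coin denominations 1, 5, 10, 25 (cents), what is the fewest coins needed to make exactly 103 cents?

103 = 4×25 + 3×1
Total coins = 4 + 3 = 7

7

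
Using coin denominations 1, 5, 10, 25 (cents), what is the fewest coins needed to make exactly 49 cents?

7

49 − 1×25→24 − 2×10→4 − 4×1→0
Total coins = 1 + 2 + 4 = 7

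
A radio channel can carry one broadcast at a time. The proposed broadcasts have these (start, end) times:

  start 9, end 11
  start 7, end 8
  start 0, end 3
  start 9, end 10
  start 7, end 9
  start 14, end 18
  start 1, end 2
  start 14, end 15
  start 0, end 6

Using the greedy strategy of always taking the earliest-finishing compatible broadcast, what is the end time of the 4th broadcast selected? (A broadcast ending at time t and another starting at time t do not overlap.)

Greedy by earliest finish: after sorting by end time, pick each interval compatible with the last pick.
By end time: (1,2), (0,3), (0,6), (7,8), (7,9), (9,10), (9,11), (14,15), (14,18).
Pick (1,2); next start ≥ 2 → (7,8); next start ≥ 8 → (9,10); next start ≥ 10 → (14,15).
Selected: (1,2) (7,8) (9,10) (14,15)

15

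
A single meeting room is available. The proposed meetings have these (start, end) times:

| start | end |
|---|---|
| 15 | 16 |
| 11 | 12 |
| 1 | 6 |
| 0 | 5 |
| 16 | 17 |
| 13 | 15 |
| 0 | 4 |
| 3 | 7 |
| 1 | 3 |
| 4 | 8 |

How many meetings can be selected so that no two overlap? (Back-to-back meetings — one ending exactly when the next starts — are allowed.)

6

Sort by end time and greedily take each interval whose start is ≥ the last chosen end.
Sorted by end: (1,3)  (0,4)  (0,5)  (1,6)  (3,7)  (4,8)  (11,12)  (13,15)  (15,16)  (16,17)
take (1,3); skip (0,4); skip (0,5); take (3,7); skip (4,8); take (11,12); take (13,15); take (15,16); take (16,17).
Selected 6 meetings.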